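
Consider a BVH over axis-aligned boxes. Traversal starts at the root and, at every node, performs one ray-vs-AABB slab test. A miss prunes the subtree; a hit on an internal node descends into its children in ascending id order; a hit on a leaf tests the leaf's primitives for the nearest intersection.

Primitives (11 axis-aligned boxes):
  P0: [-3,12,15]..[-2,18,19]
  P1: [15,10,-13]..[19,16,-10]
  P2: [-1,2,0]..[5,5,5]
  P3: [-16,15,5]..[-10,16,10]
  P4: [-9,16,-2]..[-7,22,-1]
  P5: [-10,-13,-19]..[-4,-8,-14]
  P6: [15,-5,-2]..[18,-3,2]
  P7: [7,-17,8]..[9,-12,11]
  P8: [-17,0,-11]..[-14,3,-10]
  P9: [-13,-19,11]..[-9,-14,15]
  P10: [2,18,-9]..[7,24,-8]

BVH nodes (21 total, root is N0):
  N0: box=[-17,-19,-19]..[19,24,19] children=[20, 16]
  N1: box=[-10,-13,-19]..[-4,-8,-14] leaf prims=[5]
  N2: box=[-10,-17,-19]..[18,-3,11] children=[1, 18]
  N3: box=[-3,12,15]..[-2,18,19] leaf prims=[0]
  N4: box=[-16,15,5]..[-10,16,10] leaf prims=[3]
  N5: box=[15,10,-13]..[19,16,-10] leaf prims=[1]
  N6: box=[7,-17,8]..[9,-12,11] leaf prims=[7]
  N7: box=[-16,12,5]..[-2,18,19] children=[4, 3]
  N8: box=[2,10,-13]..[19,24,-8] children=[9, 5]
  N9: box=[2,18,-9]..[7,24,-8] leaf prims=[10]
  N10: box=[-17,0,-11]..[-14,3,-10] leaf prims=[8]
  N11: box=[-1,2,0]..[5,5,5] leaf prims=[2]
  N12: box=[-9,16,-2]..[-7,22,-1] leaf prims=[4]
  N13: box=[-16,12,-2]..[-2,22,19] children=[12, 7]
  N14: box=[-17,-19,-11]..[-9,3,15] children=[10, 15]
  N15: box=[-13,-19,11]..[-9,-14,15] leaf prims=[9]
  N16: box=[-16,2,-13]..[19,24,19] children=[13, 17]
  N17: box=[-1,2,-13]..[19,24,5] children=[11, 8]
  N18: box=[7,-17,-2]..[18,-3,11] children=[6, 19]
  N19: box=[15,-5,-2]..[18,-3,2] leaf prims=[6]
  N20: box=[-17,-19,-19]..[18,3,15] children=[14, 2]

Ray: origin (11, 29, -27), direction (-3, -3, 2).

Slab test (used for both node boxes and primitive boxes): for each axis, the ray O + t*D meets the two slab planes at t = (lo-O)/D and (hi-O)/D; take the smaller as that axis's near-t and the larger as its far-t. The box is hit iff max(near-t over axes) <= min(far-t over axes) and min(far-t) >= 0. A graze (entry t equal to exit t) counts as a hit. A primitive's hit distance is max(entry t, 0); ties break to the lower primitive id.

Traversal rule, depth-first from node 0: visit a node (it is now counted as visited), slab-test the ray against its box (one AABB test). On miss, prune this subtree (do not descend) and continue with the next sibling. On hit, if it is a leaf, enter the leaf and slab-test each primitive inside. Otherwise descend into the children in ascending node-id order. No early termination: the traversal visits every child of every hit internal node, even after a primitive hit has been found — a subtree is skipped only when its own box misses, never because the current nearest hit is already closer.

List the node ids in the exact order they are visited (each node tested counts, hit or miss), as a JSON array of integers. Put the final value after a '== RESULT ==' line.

Traverse from the root:
N0 x:[-8/3,28/3] y:[5/3,16] z:[4,23] -> hit [4,28/3], descend [16, 20]
  N16 x:[-8/3,9] y:[5/3,9] z:[7,23] -> hit [7,9], descend [13, 17]
    N13 x:[13/3,9] y:[7/3,17/3] z:[25/2,23] -> miss, prune
    N17 x:[-8/3,4] y:[5/3,9] z:[7,16] -> miss, prune
  N20 x:[-7/3,28/3] y:[26/3,16] z:[4,21] -> hit [26/3,28/3], descend [2, 14]
    N2 x:[-7/3,7] y:[32/3,46/3] z:[4,19] -> miss, prune
    N14 x:[20/3,28/3] y:[26/3,16] z:[8,21] -> hit [26/3,28/3], descend [10, 15]
      N10 x:[25/3,28/3] y:[26/3,29/3] z:[8,17/2] -> miss, prune
      N15 x:[20/3,8] y:[43/3,16] z:[19,21] -> miss, prune

order=[0, 16, 13, 17, 20, 2, 14, 10, 15]  |boxes|=9  |leaves|=0  hit=miss

== RESULT ==
[0, 16, 13, 17, 20, 2, 14, 10, 15]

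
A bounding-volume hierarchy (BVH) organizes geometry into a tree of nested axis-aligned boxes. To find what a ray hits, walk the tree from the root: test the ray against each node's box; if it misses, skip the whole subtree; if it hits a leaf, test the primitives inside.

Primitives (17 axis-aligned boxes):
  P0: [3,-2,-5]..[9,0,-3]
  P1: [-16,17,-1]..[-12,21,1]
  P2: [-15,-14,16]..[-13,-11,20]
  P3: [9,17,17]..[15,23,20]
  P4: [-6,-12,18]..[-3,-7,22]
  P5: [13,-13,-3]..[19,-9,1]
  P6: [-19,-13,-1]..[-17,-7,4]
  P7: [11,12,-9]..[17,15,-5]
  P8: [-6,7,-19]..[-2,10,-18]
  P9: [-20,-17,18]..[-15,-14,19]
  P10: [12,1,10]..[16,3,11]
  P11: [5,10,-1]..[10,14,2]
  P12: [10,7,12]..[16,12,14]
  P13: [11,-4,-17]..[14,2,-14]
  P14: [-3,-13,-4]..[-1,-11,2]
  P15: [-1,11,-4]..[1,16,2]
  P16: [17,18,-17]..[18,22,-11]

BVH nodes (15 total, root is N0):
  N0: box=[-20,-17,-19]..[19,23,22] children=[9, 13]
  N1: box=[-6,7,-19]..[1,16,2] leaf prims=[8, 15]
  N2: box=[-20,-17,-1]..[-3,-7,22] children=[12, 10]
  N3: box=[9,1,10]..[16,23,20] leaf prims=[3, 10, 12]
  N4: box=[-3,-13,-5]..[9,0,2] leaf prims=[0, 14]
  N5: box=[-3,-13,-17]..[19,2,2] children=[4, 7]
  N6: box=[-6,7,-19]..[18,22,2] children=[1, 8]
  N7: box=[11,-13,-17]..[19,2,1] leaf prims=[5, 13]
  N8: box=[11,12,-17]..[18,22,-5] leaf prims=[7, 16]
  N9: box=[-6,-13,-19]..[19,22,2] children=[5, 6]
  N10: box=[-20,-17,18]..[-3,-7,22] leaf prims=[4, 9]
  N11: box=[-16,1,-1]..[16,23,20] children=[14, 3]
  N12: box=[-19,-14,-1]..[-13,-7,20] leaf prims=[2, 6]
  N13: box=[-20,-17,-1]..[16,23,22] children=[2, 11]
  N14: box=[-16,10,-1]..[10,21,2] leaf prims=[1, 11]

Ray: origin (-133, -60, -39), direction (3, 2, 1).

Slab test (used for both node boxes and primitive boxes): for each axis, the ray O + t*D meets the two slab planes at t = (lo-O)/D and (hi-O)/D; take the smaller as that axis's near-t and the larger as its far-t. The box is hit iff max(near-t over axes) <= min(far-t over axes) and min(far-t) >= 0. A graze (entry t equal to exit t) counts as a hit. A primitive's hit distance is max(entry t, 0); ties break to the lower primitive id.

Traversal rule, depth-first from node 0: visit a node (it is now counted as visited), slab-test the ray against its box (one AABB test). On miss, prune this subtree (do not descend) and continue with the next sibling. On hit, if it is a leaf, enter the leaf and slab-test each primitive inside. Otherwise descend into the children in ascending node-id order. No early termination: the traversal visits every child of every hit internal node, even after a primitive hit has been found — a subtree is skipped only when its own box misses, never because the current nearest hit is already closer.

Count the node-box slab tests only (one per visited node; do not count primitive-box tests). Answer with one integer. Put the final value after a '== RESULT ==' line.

Trace the traversal:
N0 x:[113/3,152/3] y:[43/2,83/2] z:[20,61] -> hit [113/3,83/2], descend [9, 13]
  N9 x:[127/3,152/3] y:[47/2,41] z:[20,41] -> miss, prune
  N13 x:[113/3,149/3] y:[43/2,83/2] z:[38,61] -> hit [38,83/2], descend [2, 11]
    N2 x:[113/3,130/3] y:[43/2,53/2] z:[38,61] -> miss, prune
    N11 x:[39,149/3] y:[61/2,83/2] z:[38,59] -> hit [39,83/2], descend [3, 14]
      N3 x:[142/3,149/3] y:[61/2,83/2] z:[49,59] -> miss, prune
      N14 x:[39,143/3] y:[35,81/2] z:[38,41] -> hit [39,81/2] leaf, test {P1@t=39, P11(miss)}

Visited [0, 9, 13, 2, 11, 3, 14]. Tests: 7 box, 1 leaf. Nearest: P1.

== RESULT ==
7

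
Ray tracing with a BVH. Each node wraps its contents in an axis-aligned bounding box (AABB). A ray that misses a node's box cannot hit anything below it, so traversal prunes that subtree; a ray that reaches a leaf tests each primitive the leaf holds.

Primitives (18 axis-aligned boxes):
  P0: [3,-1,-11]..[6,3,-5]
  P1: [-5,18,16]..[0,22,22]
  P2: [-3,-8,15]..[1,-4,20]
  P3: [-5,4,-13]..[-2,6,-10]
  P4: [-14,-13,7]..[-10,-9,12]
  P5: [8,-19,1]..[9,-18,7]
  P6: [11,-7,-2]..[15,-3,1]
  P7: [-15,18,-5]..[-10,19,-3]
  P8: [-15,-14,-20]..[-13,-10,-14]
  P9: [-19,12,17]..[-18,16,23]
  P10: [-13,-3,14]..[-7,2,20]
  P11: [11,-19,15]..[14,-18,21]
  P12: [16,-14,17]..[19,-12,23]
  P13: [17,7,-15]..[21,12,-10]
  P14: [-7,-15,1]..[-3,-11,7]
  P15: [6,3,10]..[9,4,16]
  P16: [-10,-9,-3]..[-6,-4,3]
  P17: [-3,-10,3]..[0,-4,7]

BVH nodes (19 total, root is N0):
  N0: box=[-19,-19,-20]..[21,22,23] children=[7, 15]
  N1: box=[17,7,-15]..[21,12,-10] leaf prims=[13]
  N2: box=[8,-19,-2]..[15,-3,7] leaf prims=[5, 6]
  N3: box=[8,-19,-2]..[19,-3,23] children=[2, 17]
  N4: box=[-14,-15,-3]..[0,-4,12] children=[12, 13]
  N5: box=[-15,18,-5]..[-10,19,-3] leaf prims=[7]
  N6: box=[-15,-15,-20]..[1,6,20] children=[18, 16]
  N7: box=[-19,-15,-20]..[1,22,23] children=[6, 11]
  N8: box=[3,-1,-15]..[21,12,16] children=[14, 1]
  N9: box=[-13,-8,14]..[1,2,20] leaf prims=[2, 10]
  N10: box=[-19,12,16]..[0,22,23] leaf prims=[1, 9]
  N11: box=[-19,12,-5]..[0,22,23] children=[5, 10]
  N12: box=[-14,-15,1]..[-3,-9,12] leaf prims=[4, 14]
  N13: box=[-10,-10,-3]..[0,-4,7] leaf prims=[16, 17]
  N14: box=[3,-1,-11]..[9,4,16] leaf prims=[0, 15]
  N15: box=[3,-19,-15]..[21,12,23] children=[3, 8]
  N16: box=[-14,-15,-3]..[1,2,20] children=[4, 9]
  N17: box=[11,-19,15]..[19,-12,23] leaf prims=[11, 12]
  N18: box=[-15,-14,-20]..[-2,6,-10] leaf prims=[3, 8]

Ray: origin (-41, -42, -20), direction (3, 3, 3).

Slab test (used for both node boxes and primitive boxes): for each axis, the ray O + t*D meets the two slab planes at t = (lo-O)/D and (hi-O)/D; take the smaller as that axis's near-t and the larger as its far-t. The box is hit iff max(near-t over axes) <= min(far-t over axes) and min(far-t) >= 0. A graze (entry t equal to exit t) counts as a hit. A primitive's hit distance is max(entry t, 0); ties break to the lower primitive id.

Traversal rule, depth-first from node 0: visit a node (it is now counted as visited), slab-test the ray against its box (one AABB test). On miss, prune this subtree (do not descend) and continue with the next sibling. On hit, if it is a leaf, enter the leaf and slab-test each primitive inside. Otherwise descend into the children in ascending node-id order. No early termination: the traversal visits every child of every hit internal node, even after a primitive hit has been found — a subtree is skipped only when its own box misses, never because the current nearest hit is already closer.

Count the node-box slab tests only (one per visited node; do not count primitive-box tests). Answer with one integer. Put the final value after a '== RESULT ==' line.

Traverse from the root:
N0 x:[22/3,62/3] y:[23/3,64/3] z:[0,43/3] -> hit [23/3,43/3], descend [7, 15]
  N7 x:[22/3,14] y:[9,64/3] z:[0,43/3] -> hit [9,14], descend [6, 11]
    N6 x:[26/3,14] y:[9,16] z:[0,40/3] -> hit [9,40/3], descend [16, 18]
      N16 x:[9,14] y:[9,44/3] z:[17/3,40/3] -> hit [9,40/3], descend [4, 9]
        N4 x:[9,41/3] y:[9,38/3] z:[17/3,32/3] -> hit [9,32/3], descend [12, 13]
          N12 x:[9,38/3] y:[9,11] z:[7,32/3] -> hit [9,32/3] leaf, test {P4@t=29/3, P14(miss)}
          N13 x:[31/3,41/3] y:[32/3,38/3] z:[17/3,9] -> miss, prune
        N9 x:[28/3,14] y:[34/3,44/3] z:[34/3,40/3] -> hit [34/3,40/3] leaf, test {P2@t=38/3, P10(miss)}
      N18 x:[26/3,13] y:[28/3,16] z:[0,10/3] -> miss, prune
    N11 x:[22/3,41/3] y:[18,64/3] z:[5,43/3] -> miss, prune
  N15 x:[44/3,62/3] y:[23/3,18] z:[5/3,43/3] -> miss, prune

Summary -> nodes [0, 7, 6, 16, 4, 12, 13, 9, 18, 11, 15]; box-tests=11; leaf-entries=2; first=P4

== RESULT ==
11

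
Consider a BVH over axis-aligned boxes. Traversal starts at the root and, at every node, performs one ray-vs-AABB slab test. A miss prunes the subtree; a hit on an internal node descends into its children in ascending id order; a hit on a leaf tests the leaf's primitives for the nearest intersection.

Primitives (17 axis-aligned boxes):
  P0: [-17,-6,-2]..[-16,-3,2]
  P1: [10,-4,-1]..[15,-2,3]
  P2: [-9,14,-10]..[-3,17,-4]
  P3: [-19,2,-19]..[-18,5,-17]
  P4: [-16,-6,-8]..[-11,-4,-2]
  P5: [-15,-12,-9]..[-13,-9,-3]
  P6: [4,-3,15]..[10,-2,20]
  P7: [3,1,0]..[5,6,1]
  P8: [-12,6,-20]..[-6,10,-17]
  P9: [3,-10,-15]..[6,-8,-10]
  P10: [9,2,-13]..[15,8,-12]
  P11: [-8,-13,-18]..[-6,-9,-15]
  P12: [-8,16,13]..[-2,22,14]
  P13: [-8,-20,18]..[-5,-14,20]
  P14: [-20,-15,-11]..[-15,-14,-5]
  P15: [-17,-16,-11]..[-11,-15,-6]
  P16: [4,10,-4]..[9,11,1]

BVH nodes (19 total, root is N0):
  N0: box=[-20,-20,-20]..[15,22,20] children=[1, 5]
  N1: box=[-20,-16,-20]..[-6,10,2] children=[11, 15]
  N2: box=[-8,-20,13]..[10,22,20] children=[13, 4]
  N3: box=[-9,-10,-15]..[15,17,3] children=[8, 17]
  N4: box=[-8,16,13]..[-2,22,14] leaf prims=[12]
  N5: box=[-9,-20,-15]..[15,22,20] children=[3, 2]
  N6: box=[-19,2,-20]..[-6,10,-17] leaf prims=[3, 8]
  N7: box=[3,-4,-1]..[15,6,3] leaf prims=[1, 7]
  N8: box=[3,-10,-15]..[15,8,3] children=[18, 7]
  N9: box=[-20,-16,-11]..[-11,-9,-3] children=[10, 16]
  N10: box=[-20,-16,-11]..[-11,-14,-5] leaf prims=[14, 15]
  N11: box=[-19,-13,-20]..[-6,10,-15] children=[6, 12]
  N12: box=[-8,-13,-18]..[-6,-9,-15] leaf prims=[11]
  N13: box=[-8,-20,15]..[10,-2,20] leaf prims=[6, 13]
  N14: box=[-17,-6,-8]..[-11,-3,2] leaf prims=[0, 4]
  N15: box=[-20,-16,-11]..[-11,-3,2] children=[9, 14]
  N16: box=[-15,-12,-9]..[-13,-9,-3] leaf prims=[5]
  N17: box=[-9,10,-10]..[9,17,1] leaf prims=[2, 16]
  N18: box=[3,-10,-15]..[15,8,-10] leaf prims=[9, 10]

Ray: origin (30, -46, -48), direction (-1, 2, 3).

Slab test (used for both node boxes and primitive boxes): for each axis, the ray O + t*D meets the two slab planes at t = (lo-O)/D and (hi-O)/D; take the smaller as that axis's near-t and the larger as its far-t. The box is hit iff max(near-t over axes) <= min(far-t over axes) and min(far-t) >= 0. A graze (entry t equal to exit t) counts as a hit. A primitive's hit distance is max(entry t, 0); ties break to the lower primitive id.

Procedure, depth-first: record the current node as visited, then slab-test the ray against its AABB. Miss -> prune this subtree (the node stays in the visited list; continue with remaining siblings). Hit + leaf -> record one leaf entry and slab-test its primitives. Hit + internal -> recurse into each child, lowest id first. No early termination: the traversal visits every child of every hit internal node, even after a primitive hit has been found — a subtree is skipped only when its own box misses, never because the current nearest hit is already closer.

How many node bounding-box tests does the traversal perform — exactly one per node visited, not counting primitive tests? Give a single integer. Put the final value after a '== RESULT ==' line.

Trace the traversal:
N0 x:[15,50] y:[13,34] z:[28/3,68/3] -> hit [15,68/3], descend [1, 5]
  N1 x:[36,50] y:[15,28] z:[28/3,50/3] -> miss, prune
  N5 x:[15,39] y:[13,34] z:[11,68/3] -> hit [15,68/3], descend [2, 3]
    N2 x:[20,38] y:[13,34] z:[61/3,68/3] -> hit [61/3,68/3], descend [4, 13]
      N4 x:[32,38] y:[31,34] z:[61/3,62/3] -> miss, prune
      N13 x:[20,38] y:[13,22] z:[21,68/3] -> hit [21,22] leaf, test {P6@t=43/2, P13(miss)}
    N3 x:[15,39] y:[18,63/2] z:[11,17] -> miss, prune

order=[0, 1, 5, 2, 4, 13, 3]  |boxes|=7  |leaves|=1  hit=P6

== RESULT ==
7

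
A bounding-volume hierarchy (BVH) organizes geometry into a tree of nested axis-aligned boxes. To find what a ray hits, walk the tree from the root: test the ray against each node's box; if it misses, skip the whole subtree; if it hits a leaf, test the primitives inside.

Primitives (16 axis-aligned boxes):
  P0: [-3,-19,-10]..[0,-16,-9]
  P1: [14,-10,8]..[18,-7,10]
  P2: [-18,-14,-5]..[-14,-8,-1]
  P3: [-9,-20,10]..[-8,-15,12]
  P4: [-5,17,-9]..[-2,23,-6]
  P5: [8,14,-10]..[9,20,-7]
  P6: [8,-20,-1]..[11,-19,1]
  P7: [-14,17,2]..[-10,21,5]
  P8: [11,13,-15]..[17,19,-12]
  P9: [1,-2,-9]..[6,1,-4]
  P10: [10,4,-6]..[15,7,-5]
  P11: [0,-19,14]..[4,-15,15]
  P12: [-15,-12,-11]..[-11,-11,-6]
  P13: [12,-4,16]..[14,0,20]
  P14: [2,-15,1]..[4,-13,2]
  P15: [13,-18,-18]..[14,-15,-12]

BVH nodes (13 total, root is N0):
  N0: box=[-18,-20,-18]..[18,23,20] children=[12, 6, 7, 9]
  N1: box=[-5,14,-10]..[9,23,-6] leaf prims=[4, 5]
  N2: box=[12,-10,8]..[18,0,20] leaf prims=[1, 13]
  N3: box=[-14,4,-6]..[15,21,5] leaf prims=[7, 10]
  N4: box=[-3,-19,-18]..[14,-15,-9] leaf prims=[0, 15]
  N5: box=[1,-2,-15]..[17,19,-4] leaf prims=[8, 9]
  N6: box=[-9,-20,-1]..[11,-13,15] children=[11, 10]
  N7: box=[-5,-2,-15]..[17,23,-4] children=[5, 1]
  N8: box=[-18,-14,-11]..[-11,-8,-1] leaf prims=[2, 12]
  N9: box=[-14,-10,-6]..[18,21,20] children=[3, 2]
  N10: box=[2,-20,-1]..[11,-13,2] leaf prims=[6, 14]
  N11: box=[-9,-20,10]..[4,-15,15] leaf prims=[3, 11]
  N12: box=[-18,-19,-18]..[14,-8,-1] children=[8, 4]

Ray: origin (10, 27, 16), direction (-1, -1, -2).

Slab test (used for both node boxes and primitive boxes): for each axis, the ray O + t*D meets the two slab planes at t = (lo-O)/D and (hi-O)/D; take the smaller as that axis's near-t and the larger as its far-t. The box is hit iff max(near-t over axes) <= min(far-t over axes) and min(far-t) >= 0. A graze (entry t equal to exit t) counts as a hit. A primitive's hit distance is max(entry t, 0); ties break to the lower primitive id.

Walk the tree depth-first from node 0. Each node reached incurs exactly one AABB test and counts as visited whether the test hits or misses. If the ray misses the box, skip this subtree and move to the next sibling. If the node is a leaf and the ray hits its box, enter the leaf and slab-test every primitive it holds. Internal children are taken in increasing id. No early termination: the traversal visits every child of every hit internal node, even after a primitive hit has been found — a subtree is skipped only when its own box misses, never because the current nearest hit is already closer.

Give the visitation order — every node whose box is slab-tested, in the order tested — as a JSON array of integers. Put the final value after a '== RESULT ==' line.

Traverse from the root:
N0 x:[-8,28] y:[4,47] z:[-2,17] -> hit [4,17], descend [6, 7, 9, 12]
  N6 x:[-1,19] y:[40,47] z:[1/2,17/2] -> miss, prune
  N7 x:[-7,15] y:[4,29] z:[10,31/2] -> hit [10,15], descend [1, 5]
    N1 x:[1,15] y:[4,13] z:[11,13] -> hit [11,13] leaf, test {P4(miss), P5(miss)}
    N5 x:[-7,9] y:[8,29] z:[10,31/2] -> miss, prune
  N9 x:[-8,24] y:[6,37] z:[-2,11] -> hit [6,11], descend [2, 3]
    N2 x:[-8,-2] y:[27,37] z:[-2,4] -> miss, prune
    N3 x:[-5,24] y:[6,23] z:[11/2,11] -> hit [6,11] leaf, test {P7(miss), P10(miss)}
  N12 x:[-4,28] y:[35,46] z:[17/2,17] -> miss, prune

order=[0, 6, 7, 1, 5, 9, 2, 3, 12]  |boxes|=9  |leaves|=2  hit=miss

== RESULT ==
[0, 6, 7, 1, 5, 9, 2, 3, 12]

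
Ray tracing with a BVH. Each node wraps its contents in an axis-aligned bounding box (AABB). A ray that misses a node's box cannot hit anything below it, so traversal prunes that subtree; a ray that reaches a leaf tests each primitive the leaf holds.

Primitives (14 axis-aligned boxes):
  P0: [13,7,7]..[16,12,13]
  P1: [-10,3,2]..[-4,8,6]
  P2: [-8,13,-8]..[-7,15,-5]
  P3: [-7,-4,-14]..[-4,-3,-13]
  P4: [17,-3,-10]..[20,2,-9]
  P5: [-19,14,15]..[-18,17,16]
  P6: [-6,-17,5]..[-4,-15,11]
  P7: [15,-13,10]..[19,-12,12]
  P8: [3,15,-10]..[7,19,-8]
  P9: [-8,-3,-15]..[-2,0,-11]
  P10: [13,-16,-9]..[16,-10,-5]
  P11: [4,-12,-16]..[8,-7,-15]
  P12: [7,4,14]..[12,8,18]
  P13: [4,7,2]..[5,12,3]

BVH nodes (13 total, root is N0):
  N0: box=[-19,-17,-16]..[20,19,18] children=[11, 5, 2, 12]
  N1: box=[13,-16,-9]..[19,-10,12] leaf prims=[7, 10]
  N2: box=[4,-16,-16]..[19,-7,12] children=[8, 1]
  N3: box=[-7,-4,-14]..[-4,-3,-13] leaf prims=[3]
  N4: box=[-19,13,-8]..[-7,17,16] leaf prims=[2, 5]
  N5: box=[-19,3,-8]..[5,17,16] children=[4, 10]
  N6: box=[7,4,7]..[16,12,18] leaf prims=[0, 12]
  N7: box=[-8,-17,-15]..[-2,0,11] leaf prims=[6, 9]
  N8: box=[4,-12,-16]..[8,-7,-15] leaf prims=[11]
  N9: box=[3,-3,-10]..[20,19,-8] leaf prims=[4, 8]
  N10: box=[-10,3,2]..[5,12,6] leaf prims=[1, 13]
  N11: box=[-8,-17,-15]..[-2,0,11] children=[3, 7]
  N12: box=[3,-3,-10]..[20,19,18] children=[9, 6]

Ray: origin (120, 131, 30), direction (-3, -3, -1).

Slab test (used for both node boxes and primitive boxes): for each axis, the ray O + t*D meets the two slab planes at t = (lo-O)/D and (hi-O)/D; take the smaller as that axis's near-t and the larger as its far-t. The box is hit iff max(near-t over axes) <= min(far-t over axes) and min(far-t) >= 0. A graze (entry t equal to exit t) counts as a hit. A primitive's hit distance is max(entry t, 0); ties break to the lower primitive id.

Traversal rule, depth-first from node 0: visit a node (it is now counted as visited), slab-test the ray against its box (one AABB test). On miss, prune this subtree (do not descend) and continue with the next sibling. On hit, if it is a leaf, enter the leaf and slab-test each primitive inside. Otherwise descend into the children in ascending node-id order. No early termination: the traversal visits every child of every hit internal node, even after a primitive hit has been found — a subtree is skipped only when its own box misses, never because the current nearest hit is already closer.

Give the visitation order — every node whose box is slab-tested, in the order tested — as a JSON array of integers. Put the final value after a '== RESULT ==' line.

Walk:
N0 x:[100/3,139/3] y:[112/3,148/3] z:[12,46] -> hit [112/3,46], descend [2, 5, 11, 12]
  N2 x:[101/3,116/3] y:[46,49] z:[18,46] -> miss, prune
  N5 x:[115/3,139/3] y:[38,128/3] z:[14,38] -> miss, prune
  N11 x:[122/3,128/3] y:[131/3,148/3] z:[19,45] -> miss, prune
  N12 x:[100/3,39] y:[112/3,134/3] z:[12,40] -> hit [112/3,39], descend [6, 9]
    N6 x:[104/3,113/3] y:[119/3,127/3] z:[12,23] -> miss, prune
    N9 x:[100/3,39] y:[112/3,134/3] z:[38,40] -> hit [38,39] leaf, test {P4(miss), P8@t=38}

Summary -> nodes [0, 2, 5, 11, 12, 6, 9]; box-tests=7; leaf-entries=1; first=P8

== RESULT ==
[0, 2, 5, 11, 12, 6, 9]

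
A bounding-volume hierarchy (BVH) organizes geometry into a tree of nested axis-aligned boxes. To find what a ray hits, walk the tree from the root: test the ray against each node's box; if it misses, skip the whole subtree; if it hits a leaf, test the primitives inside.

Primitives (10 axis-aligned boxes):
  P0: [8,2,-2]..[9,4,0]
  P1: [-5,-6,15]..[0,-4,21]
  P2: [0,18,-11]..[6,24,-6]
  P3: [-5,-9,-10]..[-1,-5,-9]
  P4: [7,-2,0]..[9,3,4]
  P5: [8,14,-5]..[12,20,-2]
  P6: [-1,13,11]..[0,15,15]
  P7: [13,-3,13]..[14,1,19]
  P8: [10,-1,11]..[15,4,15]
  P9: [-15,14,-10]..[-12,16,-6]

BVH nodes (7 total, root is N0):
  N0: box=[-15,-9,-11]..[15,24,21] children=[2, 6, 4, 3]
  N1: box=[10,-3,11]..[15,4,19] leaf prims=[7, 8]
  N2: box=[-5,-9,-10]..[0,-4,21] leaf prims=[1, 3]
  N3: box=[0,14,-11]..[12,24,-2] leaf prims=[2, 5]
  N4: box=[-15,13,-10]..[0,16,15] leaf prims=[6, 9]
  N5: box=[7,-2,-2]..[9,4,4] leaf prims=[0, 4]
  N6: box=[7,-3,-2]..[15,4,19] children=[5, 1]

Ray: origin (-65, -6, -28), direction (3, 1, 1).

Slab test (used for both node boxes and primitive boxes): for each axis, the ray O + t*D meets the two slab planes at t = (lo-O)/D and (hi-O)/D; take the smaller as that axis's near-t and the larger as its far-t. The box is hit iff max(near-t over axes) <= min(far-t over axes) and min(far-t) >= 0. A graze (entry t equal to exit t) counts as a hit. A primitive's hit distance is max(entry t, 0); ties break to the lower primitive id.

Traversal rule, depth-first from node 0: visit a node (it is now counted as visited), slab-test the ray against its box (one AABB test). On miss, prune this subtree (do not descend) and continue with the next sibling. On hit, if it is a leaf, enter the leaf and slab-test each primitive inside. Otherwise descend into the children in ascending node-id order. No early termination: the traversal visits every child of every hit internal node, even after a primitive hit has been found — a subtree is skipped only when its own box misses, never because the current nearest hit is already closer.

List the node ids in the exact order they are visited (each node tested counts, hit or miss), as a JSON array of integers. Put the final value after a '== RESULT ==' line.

Traverse from the root:
N0 x:[50/3,80/3] y:[-3,30] z:[17,49] -> hit [17,80/3], descend [2, 3, 4, 6]
  N2 x:[20,65/3] y:[-3,2] z:[18,49] -> miss, prune
  N3 x:[65/3,77/3] y:[20,30] z:[17,26] -> hit [65/3,77/3] leaf, test {P2(miss), P5@t=73/3}
  N4 x:[50/3,65/3] y:[19,22] z:[18,43] -> hit [19,65/3] leaf, test {P6(miss), P9(miss)}
  N6 x:[24,80/3] y:[3,10] z:[26,47] -> miss, prune

Summary -> nodes [0, 2, 3, 4, 6]; box-tests=5; leaf-entries=2; first=P5

== RESULT ==
[0, 2, 3, 4, 6]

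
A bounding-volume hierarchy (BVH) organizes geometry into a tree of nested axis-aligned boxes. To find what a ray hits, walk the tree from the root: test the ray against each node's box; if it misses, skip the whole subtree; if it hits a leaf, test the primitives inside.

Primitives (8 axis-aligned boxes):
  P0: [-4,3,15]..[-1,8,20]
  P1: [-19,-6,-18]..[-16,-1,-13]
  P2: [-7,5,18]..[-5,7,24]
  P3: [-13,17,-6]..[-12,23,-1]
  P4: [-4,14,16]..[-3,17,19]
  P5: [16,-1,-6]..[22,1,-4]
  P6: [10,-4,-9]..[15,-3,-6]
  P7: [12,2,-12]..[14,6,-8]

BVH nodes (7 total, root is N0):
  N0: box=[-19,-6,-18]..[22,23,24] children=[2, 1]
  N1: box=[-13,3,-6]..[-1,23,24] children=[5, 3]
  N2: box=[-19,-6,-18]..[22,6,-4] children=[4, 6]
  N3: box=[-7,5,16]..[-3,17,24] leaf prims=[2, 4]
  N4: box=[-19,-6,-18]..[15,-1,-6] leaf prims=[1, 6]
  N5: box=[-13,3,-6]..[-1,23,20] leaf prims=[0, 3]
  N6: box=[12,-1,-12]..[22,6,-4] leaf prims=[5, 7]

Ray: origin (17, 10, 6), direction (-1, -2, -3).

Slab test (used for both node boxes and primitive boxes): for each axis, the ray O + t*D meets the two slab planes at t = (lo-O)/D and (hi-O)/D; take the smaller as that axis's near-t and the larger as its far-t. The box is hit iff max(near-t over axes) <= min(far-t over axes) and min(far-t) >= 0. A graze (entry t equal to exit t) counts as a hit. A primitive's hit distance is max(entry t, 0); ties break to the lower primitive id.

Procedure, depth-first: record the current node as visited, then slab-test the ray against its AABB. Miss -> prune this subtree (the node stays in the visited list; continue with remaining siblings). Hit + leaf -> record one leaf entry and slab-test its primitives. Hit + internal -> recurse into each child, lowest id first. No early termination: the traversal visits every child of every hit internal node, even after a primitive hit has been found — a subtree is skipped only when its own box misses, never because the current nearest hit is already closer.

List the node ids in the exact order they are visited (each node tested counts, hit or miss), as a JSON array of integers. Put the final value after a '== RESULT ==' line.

Trace the traversal:
N0 x:[-5,36] y:[-13/2,8] z:[-6,8] -> hit [-5,8], descend [1, 2]
  N1 x:[18,30] y:[-13/2,7/2] z:[-6,4] -> miss, prune
  N2 x:[-5,36] y:[2,8] z:[10/3,8] -> hit [10/3,8], descend [4, 6]
    N4 x:[2,36] y:[11/2,8] z:[4,8] -> hit [11/2,8] leaf, test {P1(miss), P6(miss)}
    N6 x:[-5,5] y:[2,11/2] z:[10/3,6] -> hit [10/3,5] leaf, test {P5(miss), P7(miss)}

5 AABB tests over nodes [0, 1, 2, 4, 6]; 2 leaves entered; closest miss.

== RESULT ==
[0, 1, 2, 4, 6]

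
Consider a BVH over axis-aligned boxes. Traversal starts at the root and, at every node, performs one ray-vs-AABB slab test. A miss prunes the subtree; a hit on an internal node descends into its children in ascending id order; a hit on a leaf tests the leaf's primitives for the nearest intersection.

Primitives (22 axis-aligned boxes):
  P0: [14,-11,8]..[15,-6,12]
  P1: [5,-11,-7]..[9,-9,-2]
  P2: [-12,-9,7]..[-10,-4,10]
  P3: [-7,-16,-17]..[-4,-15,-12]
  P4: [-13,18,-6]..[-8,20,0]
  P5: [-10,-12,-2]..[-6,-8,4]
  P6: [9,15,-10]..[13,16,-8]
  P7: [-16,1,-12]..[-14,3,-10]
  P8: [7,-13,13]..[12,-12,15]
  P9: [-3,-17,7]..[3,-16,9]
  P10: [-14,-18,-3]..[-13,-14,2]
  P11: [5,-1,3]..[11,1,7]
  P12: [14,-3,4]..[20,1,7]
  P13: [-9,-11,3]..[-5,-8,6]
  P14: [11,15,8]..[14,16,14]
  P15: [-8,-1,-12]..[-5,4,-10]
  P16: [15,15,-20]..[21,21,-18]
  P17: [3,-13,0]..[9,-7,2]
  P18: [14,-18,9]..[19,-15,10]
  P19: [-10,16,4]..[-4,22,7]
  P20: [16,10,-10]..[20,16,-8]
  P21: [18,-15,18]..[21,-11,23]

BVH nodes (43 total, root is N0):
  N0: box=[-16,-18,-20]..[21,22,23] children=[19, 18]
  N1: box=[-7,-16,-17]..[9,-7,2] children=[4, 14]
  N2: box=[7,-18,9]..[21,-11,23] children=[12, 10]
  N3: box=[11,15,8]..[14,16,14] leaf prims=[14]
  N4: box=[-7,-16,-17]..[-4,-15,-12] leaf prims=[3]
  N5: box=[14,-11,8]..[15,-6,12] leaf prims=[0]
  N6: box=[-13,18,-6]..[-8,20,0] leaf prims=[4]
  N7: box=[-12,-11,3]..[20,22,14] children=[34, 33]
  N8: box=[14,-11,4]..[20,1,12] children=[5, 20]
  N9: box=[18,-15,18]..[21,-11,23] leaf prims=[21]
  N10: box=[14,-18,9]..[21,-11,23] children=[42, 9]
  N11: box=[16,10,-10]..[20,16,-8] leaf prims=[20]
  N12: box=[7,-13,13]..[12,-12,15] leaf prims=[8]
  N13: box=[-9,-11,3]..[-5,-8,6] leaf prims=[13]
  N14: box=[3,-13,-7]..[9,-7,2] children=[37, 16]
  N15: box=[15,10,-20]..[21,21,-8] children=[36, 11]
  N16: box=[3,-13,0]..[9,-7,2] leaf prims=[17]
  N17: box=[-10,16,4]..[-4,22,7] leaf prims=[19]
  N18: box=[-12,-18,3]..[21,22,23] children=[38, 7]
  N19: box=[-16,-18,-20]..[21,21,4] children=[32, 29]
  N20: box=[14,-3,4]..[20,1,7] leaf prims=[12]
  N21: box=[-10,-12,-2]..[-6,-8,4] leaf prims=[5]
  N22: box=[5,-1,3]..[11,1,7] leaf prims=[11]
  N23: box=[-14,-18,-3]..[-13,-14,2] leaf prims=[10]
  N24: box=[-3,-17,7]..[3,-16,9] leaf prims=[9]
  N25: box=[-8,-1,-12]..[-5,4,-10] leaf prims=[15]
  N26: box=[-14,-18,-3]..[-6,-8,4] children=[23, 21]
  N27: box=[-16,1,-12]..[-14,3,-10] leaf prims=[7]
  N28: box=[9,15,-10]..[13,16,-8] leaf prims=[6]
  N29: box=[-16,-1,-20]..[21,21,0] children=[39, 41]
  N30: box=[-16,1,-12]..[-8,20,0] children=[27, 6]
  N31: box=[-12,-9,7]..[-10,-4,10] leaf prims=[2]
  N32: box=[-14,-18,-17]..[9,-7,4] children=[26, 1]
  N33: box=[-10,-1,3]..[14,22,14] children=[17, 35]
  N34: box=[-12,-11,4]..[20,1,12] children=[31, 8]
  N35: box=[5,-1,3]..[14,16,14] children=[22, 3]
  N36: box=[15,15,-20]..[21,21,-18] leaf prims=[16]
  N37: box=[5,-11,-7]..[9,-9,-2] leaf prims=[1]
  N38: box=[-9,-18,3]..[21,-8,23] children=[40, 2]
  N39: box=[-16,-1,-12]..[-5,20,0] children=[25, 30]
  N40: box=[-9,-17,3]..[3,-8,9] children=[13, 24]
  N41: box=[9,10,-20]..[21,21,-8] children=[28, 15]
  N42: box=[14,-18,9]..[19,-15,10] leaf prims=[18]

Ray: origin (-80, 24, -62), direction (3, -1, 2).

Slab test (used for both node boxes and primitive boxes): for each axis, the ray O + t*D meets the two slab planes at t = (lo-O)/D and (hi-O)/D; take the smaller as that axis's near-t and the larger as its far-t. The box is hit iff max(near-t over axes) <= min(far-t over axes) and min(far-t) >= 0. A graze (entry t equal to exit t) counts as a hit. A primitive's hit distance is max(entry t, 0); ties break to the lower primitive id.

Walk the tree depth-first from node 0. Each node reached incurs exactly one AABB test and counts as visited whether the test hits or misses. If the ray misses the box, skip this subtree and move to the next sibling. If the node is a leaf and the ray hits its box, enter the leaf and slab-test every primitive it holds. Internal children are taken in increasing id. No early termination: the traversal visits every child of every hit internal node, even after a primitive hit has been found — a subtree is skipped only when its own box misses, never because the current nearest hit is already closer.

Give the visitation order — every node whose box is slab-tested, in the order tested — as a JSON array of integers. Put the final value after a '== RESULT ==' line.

Trace the traversal:
N0 x:[64/3,101/3] y:[2,42] z:[21,85/2] -> hit [64/3,101/3], descend [18, 19]
  N18 x:[68/3,101/3] y:[2,42] z:[65/2,85/2] -> hit [65/2,101/3], descend [7, 38]
    N7 x:[68/3,100/3] y:[2,35] z:[65/2,38] -> hit [65/2,100/3], descend [33, 34]
      N33 x:[70/3,94/3] y:[2,25] z:[65/2,38] -> miss, prune
      N34 x:[68/3,100/3] y:[23,35] z:[33,37] -> hit [33,100/3], descend [8, 31]
        N8 x:[94/3,100/3] y:[23,35] z:[33,37] -> hit [33,100/3], descend [5, 20]
          N5 x:[94/3,95/3] y:[30,35] z:[35,37] -> miss, prune
          N20 x:[94/3,100/3] y:[23,27] z:[33,69/2] -> miss, prune
        N31 x:[68/3,70/3] y:[28,33] z:[69/2,36] -> miss, prune
    N38 x:[71/3,101/3] y:[32,42] z:[65/2,85/2] -> hit [65/2,101/3], descend [2, 40]
      N2 x:[29,101/3] y:[35,42] z:[71/2,85/2] -> miss, prune
      N40 x:[71/3,83/3] y:[32,41] z:[65/2,71/2] -> miss, prune
  N19 x:[64/3,101/3] y:[3,42] z:[21,33] -> hit [64/3,33], descend [29, 32]
    N29 x:[64/3,101/3] y:[3,25] z:[21,31] -> hit [64/3,25], descend [39, 41]
      N39 x:[64/3,25] y:[4,25] z:[25,31] -> hit [25,25], descend [25, 30]
        N25 x:[24,25] y:[20,25] z:[25,26] -> hit [25,25] leaf, test {P15@t=25}
        N30 x:[64/3,24] y:[4,23] z:[25,31] -> miss, prune
      N41 x:[89/3,101/3] y:[3,14] z:[21,27] -> miss, prune
    N32 x:[22,89/3] y:[31,42] z:[45/2,33] -> miss, prune

Visited [0, 18, 7, 33, 34, 8, 5, 20, 31, 38, 2, 40, 19, 29, 39, 25, 30, 41, 32]. Tests: 19 box, 1 leaf. Nearest: P15.

== RESULT ==
[0, 18, 7, 33, 34, 8, 5, 20, 31, 38, 2, 40, 19, 29, 39, 25, 30, 41, 32]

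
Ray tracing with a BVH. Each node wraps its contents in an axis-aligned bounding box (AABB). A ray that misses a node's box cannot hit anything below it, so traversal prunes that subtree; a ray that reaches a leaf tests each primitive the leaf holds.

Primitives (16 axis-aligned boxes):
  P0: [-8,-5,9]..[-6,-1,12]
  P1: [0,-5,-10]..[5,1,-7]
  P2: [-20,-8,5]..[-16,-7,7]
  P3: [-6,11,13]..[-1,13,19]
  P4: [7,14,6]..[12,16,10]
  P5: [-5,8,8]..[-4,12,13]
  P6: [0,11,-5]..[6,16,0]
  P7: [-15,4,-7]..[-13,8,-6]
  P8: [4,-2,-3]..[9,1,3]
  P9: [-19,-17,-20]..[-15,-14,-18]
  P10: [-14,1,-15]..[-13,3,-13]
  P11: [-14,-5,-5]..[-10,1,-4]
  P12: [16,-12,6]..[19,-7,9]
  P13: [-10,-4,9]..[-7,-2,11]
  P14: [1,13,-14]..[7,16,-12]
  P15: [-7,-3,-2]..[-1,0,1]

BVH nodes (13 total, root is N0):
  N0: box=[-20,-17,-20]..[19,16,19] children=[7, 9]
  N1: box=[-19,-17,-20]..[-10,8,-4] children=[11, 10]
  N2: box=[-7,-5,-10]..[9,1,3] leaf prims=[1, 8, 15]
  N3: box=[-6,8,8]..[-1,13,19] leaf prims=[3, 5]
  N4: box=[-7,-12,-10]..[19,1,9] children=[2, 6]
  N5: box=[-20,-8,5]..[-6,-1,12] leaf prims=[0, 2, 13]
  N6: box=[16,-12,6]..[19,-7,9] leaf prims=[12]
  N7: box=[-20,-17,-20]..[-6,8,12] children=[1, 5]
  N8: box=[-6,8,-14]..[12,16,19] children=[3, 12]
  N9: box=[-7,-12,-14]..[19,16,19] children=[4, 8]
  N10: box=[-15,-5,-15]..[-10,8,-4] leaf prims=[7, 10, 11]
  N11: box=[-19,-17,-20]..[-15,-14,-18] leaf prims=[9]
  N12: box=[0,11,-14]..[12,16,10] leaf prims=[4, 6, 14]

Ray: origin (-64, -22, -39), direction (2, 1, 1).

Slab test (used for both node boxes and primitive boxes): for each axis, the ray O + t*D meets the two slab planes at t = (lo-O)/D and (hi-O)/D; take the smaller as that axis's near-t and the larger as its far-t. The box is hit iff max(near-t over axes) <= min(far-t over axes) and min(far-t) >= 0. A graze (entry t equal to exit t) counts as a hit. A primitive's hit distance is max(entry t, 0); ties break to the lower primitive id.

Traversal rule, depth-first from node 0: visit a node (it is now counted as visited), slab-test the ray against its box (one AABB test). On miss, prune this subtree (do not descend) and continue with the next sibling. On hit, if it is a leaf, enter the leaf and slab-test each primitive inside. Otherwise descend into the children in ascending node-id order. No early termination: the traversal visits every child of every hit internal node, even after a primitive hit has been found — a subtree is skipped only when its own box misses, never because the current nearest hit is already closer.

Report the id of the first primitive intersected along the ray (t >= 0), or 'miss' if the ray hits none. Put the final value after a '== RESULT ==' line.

Traverse from the root:
N0 x:[22,83/2] y:[5,38] z:[19,58] -> hit [22,38], descend [7, 9]
  N7 x:[22,29] y:[5,30] z:[19,51] -> hit [22,29], descend [1, 5]
    N1 x:[45/2,27] y:[5,30] z:[19,35] -> hit [45/2,27], descend [10, 11]
      N10 x:[49/2,27] y:[17,30] z:[24,35] -> hit [49/2,27] leaf, test {P7(miss), P10@t=25, P11(miss)}
      N11 x:[45/2,49/2] y:[5,8] z:[19,21] -> miss, prune
    N5 x:[22,29] y:[14,21] z:[44,51] -> miss, prune
  N9 x:[57/2,83/2] y:[10,38] z:[25,58] -> hit [57/2,38], descend [4, 8]
    N4 x:[57/2,83/2] y:[10,23] z:[29,48] -> miss, prune
    N8 x:[29,38] y:[30,38] z:[25,58] -> hit [30,38], descend [3, 12]
      N3 x:[29,63/2] y:[30,35] z:[47,58] -> miss, prune
      N12 x:[32,38] y:[33,38] z:[25,49] -> hit [33,38] leaf, test {P4(miss), P6@t=34, P14(miss)}

order=[0, 7, 1, 10, 11, 5, 9, 4, 8, 3, 12]  |boxes|=11  |leaves|=2  hit=P10

== RESULT ==
10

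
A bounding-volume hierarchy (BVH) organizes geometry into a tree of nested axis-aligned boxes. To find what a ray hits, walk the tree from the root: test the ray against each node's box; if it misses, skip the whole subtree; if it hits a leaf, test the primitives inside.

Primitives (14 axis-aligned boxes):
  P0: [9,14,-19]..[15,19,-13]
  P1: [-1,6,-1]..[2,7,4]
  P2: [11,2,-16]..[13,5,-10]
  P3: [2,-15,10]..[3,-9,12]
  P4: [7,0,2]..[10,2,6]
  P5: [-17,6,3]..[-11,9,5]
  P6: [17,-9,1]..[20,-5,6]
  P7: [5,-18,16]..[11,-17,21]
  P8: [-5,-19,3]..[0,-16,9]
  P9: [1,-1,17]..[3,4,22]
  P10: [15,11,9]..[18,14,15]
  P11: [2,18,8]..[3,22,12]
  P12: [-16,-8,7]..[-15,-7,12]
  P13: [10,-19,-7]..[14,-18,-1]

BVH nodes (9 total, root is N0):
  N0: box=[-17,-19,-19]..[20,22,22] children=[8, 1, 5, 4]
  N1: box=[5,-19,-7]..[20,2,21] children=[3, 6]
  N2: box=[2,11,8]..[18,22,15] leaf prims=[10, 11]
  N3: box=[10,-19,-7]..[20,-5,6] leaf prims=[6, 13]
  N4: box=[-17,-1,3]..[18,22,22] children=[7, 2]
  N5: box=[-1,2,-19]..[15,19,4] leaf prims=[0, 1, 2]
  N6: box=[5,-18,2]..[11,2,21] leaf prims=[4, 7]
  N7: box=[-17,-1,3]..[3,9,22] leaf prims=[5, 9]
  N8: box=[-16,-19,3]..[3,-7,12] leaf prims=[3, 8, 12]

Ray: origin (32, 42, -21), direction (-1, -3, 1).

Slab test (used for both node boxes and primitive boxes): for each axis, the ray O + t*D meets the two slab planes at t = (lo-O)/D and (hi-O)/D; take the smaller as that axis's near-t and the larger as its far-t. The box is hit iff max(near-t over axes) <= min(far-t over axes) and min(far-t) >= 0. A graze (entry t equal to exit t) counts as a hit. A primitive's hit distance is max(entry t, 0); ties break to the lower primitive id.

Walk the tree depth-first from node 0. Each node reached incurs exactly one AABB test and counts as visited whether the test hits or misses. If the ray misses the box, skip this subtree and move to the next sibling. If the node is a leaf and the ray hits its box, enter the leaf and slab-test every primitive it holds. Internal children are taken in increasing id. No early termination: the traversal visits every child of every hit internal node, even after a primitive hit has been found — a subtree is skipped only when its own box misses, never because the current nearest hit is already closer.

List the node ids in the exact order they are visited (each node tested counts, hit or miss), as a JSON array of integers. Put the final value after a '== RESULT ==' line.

Walk:
N0 x:[12,49] y:[20/3,61/3] z:[2,43] -> hit [12,61/3], descend [1, 4, 5, 8]
  N1 x:[12,27] y:[40/3,61/3] z:[14,42] -> hit [14,61/3], descend [3, 6]
    N3 x:[12,22] y:[47/3,61/3] z:[14,27] -> hit [47/3,61/3] leaf, test {P6(miss), P13@t=20}
    N6 x:[21,27] y:[40/3,20] z:[23,42] -> miss, prune
  N4 x:[14,49] y:[20/3,43/3] z:[24,43] -> miss, prune
  N5 x:[17,33] y:[23/3,40/3] z:[2,25] -> miss, prune
  N8 x:[29,48] y:[49/3,61/3] z:[24,33] -> miss, prune

Visited [0, 1, 3, 6, 4, 5, 8]. Tests: 7 box, 1 leaf. Nearest: P13.

== RESULT ==
[0, 1, 3, 6, 4, 5, 8]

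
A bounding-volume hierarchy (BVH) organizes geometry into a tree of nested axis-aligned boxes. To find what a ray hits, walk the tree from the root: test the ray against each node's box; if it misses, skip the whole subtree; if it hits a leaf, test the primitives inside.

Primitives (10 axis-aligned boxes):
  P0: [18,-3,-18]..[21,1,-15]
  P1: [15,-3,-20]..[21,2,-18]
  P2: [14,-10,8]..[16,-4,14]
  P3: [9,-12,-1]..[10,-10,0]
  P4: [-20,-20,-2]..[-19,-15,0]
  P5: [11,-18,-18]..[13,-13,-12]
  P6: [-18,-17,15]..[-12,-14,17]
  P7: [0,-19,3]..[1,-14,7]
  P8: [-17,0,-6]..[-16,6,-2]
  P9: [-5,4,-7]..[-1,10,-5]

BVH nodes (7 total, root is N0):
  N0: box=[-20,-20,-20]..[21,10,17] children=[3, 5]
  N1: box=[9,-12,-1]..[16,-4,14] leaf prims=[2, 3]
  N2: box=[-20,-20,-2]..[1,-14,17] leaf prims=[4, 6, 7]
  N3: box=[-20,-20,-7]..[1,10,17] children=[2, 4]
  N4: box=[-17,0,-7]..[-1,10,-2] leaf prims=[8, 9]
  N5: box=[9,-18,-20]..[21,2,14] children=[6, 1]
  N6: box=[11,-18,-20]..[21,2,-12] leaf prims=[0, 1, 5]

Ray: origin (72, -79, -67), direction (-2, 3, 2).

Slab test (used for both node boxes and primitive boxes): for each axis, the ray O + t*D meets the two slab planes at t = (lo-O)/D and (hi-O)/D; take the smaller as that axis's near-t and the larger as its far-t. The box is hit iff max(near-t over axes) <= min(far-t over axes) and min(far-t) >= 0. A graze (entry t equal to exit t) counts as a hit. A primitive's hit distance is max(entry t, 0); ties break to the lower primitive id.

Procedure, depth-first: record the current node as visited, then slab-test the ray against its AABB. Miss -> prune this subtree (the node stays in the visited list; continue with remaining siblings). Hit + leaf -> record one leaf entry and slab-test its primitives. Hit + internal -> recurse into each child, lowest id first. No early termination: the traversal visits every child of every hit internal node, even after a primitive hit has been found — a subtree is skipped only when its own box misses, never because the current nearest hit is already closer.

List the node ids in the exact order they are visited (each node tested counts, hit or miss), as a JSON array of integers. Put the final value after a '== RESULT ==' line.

Traverse from the root:
N0 x:[51/2,46] y:[59/3,89/3] z:[47/2,42] -> hit [51/2,89/3], descend [3, 5]
  N3 x:[71/2,46] y:[59/3,89/3] z:[30,42] -> miss, prune
  N5 x:[51/2,63/2] y:[61/3,27] z:[47/2,81/2] -> hit [51/2,27], descend [1, 6]
    N1 x:[28,63/2] y:[67/3,25] z:[33,81/2] -> miss, prune
    N6 x:[51/2,61/2] y:[61/3,27] z:[47/2,55/2] -> hit [51/2,27] leaf, test {P0@t=51/2, P1(miss), P5(miss)}

Summary -> nodes [0, 3, 5, 1, 6]; box-tests=5; leaf-entries=1; first=P0

== RESULT ==
[0, 3, 5, 1, 6]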